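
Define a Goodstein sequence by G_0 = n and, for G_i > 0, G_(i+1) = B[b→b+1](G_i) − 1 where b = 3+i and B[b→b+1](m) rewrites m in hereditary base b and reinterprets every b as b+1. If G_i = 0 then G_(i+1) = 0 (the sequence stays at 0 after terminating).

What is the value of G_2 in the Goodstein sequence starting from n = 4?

4

G_0=4  [base 3] 3 + 1  →[3↦4]→  4 + 1 = 5  −1 ⇒ G_1=4
G_1=4  [base 4] 4  →[4↦5]→  5 = 5  −1 ⇒ G_2=4
G_2=4  [base 5] 4  →[5↦6]→  4 = 4  −1 ⇒ G_3=3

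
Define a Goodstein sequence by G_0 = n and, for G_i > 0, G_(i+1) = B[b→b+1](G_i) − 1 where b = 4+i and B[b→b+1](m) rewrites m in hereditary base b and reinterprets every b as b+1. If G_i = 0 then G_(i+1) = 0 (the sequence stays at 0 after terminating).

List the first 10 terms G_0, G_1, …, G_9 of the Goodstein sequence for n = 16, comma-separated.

16, 24, 27, 30, 33, 36, 39, 41, 43, 45

(0) 16|_4 = 4^2 ↦ 5^2|_5 = 25 ⇒ 24
(1) 24|_5 = 4·5 + 4 ↦ 4·6 + 4|_6 = 28 ⇒ 27
(2) 27|_6 = 4·6 + 3 ↦ 4·7 + 3|_7 = 31 ⇒ 30
(3) 30|_7 = 4·7 + 2 ↦ 4·8 + 2|_8 = 34 ⇒ 33
(4) 33|_8 = 4·8 + 1 ↦ 4·9 + 1|_9 = 37 ⇒ 36
(5) 36|_9 = 4·9 ↦ 4·10|_10 = 40 ⇒ 39
(6) 39|_10 = 3·10 + 9 ↦ 3·11 + 9|_11 = 42 ⇒ 41
(7) 41|_11 = 3·11 + 8 ↦ 3·12 + 8|_12 = 44 ⇒ 43
(8) 43|_12 = 3·12 + 7 ↦ 3·13 + 7|_13 = 46 ⇒ 45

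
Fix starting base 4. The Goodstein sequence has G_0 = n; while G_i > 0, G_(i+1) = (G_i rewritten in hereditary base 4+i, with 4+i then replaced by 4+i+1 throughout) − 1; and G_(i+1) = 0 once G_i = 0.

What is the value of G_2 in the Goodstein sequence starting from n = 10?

12

[0] 10 ≡ 2·4 + 2 (base 4). Lift 5: 12. −1: 11.
[1] 11 ≡ 2·5 + 1 (base 5). Lift 6: 13. −1: 12.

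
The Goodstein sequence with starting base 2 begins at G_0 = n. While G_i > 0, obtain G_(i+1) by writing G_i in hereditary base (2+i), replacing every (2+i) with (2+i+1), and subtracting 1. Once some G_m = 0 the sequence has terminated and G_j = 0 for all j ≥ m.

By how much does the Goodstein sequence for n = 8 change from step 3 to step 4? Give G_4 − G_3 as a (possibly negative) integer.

87085

(0) 8|_2 = 2^(2 + 1) ↦ 3^(3 + 1)|_3 = 81 ⇒ 80
(1) 80|_3 = 2·3^3 + 2·3^2 + 2·3 + 2 ↦ 2·4^4 + 2·4^2 + 2·4 + 2|_4 = 554 ⇒ 553
(2) 553|_4 = 2·4^4 + 2·4^2 + 2·4 + 1 ↦ 2·5^5 + 2·5^2 + 2·5 + 1|_5 = 6311 ⇒ 6310
(3) 6310|_5 = 2·5^5 + 2·5^2 + 2·5 ↦ 2·6^6 + 2·6^2 + 2·6|_6 = 93396 ⇒ 93395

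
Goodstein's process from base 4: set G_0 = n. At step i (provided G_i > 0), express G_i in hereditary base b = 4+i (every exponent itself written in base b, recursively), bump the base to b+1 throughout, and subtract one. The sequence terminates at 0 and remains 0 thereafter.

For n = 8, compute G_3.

(0) 8|_4 = 2·4 ↦ 2·5|_5 = 10 ⇒ 9
(1) 9|_5 = 5 + 4 ↦ 6 + 4|_6 = 10 ⇒ 9
(2) 9|_6 = 6 + 3 ↦ 7 + 3|_7 = 10 ⇒ 9

9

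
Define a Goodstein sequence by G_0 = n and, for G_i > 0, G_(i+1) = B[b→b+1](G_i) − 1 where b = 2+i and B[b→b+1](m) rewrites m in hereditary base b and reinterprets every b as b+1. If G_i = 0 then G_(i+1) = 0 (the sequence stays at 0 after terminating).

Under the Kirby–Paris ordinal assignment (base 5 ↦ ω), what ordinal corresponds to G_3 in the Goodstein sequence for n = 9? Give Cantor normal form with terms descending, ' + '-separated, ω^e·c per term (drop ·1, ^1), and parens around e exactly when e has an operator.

ω^ω·3 + ω^3·3 + ω^2·3 + ω·3 + 2

[0] 9 ≡ 2^(2 + 1) + 1 (base 2). Lift 3: 82. −1: 81.
[1] 81 ≡ 3^(3 + 1) (base 3). Lift 4: 1024. −1: 1023.
[2] 1023 ≡ 3·4^4 + 3·4^3 + 3·4^2 + 3·4 + 3 (base 4). Lift 5: 9843. −1: 9842.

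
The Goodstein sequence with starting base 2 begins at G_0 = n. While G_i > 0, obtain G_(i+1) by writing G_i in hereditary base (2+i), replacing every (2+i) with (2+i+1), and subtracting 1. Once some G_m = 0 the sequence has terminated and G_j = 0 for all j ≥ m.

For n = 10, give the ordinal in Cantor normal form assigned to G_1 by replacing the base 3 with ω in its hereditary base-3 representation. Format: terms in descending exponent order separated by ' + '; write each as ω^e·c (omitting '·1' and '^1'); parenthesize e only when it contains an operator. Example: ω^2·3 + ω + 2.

base 2: 10 = 2^(2 + 1) + 2; at 3: 3^(3 + 1) + 3 = 84; next = 83
base 3: 83 = 3^(3 + 1) + 2; at 4: 4^(4 + 1) + 2 = 1026; next = 1025

ω^(ω + 1) + 2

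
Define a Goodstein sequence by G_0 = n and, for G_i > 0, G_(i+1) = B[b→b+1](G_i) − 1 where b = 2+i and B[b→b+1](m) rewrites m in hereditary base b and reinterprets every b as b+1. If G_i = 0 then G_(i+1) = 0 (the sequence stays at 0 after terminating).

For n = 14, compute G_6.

134404971

[0] 14 ≡ 2^(2 + 1) + 2^2 + 2 (base 2). Lift 3: 111. −1: 110.
[1] 110 ≡ 3^(3 + 1) + 3^3 + 2 (base 3). Lift 4: 1282. −1: 1281.
[2] 1281 ≡ 4^(4 + 1) + 4^4 + 1 (base 4). Lift 5: 18751. −1: 18750.
[3] 18750 ≡ 5^(5 + 1) + 5^5 (base 5). Lift 6: 326592. −1: 326591.
[4] 326591 ≡ 6^(6 + 1) + 5·6^5 + 5·6^4 + 5·6^3 + 5·6^2 + 5·6 + 5 (base 6). Lift 7: 5862841. −1: 5862840.
[5] 5862840 ≡ 7^(7 + 1) + 5·7^5 + 5·7^4 + 5·7^3 + 5·7^2 + 5·7 + 4 (base 7). Lift 8: 134404972. −1: 134404971.
[6] 134404971 ≡ 8^(8 + 1) + 5·8^5 + 5·8^4 + 5·8^3 + 5·8^2 + 5·8 + 3 (base 8). Lift 9: 3487116549. −1: 3487116548.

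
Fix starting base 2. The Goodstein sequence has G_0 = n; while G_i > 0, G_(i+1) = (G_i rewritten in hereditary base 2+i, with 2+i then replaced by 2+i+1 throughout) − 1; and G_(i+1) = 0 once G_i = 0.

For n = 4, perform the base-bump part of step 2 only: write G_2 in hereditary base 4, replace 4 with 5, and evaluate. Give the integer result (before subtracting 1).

61

4 —HB2→ 2^2 —bump→ 3^3 = 27 —(−1)→ 26
26 —HB3→ 2·3^2 + 2·3 + 2 —bump→ 2·4^2 + 2·4 + 2 = 42 —(−1)→ 41
41 —HB4→ 2·4^2 + 2·4 + 1 —bump→ 2·5^2 + 2·5 + 1 = 61 —(−1)→ 60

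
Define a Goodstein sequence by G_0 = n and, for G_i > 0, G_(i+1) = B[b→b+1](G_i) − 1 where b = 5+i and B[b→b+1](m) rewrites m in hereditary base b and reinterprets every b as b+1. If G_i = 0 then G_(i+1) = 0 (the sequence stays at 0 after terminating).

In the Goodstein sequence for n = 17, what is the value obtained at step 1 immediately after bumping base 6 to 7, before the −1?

22

i=0: 17 = 3·5 + 2 (b=5); 5→6: 3·6 + 2 = 20; 20−1 = 19
i=1: 19 = 3·6 + 1 (b=6); 6→7: 3·7 + 1 = 22; 22−1 = 21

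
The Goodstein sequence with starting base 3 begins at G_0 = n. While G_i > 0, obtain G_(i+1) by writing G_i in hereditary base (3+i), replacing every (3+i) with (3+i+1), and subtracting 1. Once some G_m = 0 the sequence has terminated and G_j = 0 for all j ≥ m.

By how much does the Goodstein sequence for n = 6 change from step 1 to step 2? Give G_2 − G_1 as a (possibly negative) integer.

0

G_0=6  [base 3] 2·3  →[3↦4]→  2·4 = 8  −1 ⇒ G_1=7
G_1=7  [base 4] 4 + 3  →[4↦5]→  5 + 3 = 8  −1 ⇒ G_2=7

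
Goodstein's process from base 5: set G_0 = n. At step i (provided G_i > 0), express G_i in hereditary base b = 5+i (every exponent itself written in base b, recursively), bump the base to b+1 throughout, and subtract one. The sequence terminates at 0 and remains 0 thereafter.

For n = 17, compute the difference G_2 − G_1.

2

step 0: 17 = 3·5 + 2; sub 6 for 5: 3·6 + 2; = 20; G_1 = 20−1 = 19
step 1: 19 = 3·6 + 1; sub 7 for 6: 3·7 + 1; = 22; G_2 = 22−1 = 21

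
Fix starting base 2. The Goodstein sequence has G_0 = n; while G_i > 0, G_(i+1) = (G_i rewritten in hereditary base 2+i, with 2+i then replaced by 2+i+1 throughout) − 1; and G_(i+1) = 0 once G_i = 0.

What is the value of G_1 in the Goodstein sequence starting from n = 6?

i=0: 6 = 2^2 + 2 (b=2); 2→3: 3^3 + 3 = 30; 30−1 = 29
i=1: 29 = 3^3 + 2 (b=3); 3→4: 4^4 + 2 = 258; 258−1 = 257

29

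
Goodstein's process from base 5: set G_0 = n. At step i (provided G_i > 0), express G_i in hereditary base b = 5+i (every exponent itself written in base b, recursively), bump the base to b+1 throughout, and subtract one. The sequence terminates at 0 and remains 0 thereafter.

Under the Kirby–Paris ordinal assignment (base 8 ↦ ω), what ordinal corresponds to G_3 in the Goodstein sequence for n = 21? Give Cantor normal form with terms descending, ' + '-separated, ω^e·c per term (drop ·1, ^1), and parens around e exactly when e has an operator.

base 5: 21 = 4·5 + 1; at 6: 4·6 + 1 = 25; next = 24
base 6: 24 = 4·6; at 7: 4·7 = 28; next = 27
base 7: 27 = 3·7 + 6; at 8: 3·8 + 6 = 30; next = 29
base 8: 29 = 3·8 + 5; at 9: 3·9 + 5 = 32; next = 31

ω·3 + 5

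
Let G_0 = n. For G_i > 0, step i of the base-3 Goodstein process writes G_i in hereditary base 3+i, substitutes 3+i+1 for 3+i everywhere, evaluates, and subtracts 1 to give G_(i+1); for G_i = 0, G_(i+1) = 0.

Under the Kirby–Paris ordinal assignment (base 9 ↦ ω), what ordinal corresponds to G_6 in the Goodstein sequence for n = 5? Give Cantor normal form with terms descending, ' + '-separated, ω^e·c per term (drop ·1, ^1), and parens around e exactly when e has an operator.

[0] 5 ≡ 3 + 2 (base 3). Lift 4: 6. −1: 5.
[1] 5 ≡ 4 + 1 (base 4). Lift 5: 6. −1: 5.
[2] 5 ≡ 5 (base 5). Lift 6: 6. −1: 5.
[3] 5 ≡ 5 (base 6). Lift 7: 5. −1: 4.
[4] 4 ≡ 4 (base 7). Lift 8: 4. −1: 3.
[5] 3 ≡ 3 (base 8). Lift 9: 3. −1: 2.

2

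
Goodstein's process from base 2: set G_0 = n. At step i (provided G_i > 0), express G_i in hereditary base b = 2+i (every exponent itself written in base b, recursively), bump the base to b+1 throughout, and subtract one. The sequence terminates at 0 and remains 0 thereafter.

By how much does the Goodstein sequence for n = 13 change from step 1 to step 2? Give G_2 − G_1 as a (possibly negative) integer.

13 —HB2→ 2^(2 + 1) + 2^2 + 1 —bump→ 3^(3 + 1) + 3^3 + 1 = 109 —(−1)→ 108
108 —HB3→ 3^(3 + 1) + 3^3 —bump→ 4^(4 + 1) + 4^4 = 1280 —(−1)→ 1279

1171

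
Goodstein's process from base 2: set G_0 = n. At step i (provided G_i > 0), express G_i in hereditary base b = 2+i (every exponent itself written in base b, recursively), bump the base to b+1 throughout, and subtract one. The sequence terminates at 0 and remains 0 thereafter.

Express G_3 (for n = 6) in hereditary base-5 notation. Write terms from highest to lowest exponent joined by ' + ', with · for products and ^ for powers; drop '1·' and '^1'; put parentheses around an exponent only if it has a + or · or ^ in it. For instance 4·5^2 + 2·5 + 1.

6 —HB2→ 2^2 + 2 —bump→ 3^3 + 3 = 30 —(−1)→ 29
29 —HB3→ 3^3 + 2 —bump→ 4^4 + 2 = 258 —(−1)→ 257
257 —HB4→ 4^4 + 1 —bump→ 5^5 + 1 = 3126 —(−1)→ 3125
3125 —HB5→ 5^5 —bump→ 6^6 = 46656 —(−1)→ 46655

5^5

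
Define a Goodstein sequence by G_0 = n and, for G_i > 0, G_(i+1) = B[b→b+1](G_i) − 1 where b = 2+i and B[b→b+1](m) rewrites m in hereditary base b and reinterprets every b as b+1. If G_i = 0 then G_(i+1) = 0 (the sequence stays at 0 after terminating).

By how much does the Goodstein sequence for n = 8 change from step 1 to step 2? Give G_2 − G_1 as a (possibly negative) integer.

[0] 8 ≡ 2^(2 + 1) (base 2). Lift 3: 81. −1: 80.
[1] 80 ≡ 2·3^3 + 2·3^2 + 2·3 + 2 (base 3). Lift 4: 554. −1: 553.

473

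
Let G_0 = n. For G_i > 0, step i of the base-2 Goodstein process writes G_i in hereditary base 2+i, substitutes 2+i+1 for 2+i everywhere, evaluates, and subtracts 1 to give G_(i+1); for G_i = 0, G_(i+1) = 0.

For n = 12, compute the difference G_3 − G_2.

14620

(0) 12|_2 = 2^(2 + 1) + 2^2 ↦ 3^(3 + 1) + 3^3|_3 = 108 ⇒ 107
(1) 107|_3 = 3^(3 + 1) + 2·3^2 + 2·3 + 2 ↦ 4^(4 + 1) + 2·4^2 + 2·4 + 2|_4 = 1066 ⇒ 1065
(2) 1065|_4 = 4^(4 + 1) + 2·4^2 + 2·4 + 1 ↦ 5^(5 + 1) + 2·5^2 + 2·5 + 1|_5 = 15686 ⇒ 15685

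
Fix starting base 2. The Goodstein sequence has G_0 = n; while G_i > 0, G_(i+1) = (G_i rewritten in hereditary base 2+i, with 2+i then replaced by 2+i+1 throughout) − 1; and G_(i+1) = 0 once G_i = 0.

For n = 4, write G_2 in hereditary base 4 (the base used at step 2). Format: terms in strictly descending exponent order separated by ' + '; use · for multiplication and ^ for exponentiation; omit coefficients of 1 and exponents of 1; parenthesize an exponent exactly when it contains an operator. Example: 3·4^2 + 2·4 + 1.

2·4^2 + 2·4 + 1

G_0 = 4. HB_2(4) = 2^2. Bump = 27. G_1 = 26.
G_1 = 26. HB_3(26) = 2·3^2 + 2·3 + 2. Bump = 42. G_2 = 41.
G_2 = 41. HB_4(41) = 2·4^2 + 2·4 + 1. Bump = 61. G_3 = 60.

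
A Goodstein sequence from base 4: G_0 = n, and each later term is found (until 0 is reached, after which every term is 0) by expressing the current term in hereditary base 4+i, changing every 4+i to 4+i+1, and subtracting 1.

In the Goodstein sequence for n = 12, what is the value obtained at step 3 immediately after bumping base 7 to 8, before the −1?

(0) 12|_4 = 3·4 ↦ 3·5|_5 = 15 ⇒ 14
(1) 14|_5 = 2·5 + 4 ↦ 2·6 + 4|_6 = 16 ⇒ 15
(2) 15|_6 = 2·6 + 3 ↦ 2·7 + 3|_7 = 17 ⇒ 16

18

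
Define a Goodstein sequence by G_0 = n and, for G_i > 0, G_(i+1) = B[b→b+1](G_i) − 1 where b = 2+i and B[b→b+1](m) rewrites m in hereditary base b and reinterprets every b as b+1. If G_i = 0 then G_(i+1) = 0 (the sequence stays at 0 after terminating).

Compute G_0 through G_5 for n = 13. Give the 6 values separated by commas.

13, 108, 1279, 16092, 280711, 5765998

step 0: 13 = 2^(2 + 1) + 2^2 + 1; sub 3 for 2: 3^(3 + 1) + 3^3 + 1; = 109; G_1 = 109−1 = 108
step 1: 108 = 3^(3 + 1) + 3^3; sub 4 for 3: 4^(4 + 1) + 4^4; = 1280; G_2 = 1280−1 = 1279
step 2: 1279 = 4^(4 + 1) + 3·4^3 + 3·4^2 + 3·4 + 3; sub 5 for 4: 5^(5 + 1) + 3·5^3 + 3·5^2 + 3·5 + 3; = 16093; G_3 = 16093−1 = 16092
step 3: 16092 = 5^(5 + 1) + 3·5^3 + 3·5^2 + 3·5 + 2; sub 6 for 5: 6^(6 + 1) + 3·6^3 + 3·6^2 + 3·6 + 2; = 280712; G_4 = 280712−1 = 280711
step 4: 280711 = 6^(6 + 1) + 3·6^3 + 3·6^2 + 3·6 + 1; sub 7 for 6: 7^(7 + 1) + 3·7^3 + 3·7^2 + 3·7 + 1; = 5765999; G_5 = 5765999−1 = 5765998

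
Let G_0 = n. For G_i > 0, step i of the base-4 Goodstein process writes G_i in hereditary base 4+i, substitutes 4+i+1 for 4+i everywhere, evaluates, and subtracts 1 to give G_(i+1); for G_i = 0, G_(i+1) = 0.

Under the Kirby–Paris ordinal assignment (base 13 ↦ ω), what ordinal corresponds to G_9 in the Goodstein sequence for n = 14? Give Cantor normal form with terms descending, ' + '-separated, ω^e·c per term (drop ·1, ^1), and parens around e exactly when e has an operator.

ω·2

step 0: 14 = 3·4 + 2; sub 5 for 4: 3·5 + 2; = 17; G_1 = 17−1 = 16
step 1: 16 = 3·5 + 1; sub 6 for 5: 3·6 + 1; = 19; G_2 = 19−1 = 18
step 2: 18 = 3·6; sub 7 for 6: 3·7; = 21; G_3 = 21−1 = 20
step 3: 20 = 2·7 + 6; sub 8 for 7: 2·8 + 6; = 22; G_4 = 22−1 = 21
step 4: 21 = 2·8 + 5; sub 9 for 8: 2·9 + 5; = 23; G_5 = 23−1 = 22
step 5: 22 = 2·9 + 4; sub 10 for 9: 2·10 + 4; = 24; G_6 = 24−1 = 23
step 6: 23 = 2·10 + 3; sub 11 for 10: 2·11 + 3; = 25; G_7 = 25−1 = 24
step 7: 24 = 2·11 + 2; sub 12 for 11: 2·12 + 2; = 26; G_8 = 26−1 = 25
step 8: 25 = 2·12 + 1; sub 13 for 12: 2·13 + 1; = 27; G_9 = 27−1 = 26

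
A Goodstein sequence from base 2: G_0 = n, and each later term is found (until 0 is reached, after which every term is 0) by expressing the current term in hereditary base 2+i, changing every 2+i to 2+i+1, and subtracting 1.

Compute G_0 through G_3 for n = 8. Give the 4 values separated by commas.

8, 80, 553, 6310

G_0=8  [base 2] 2^(2 + 1)  →[2↦3]→  3^(3 + 1) = 81  −1 ⇒ G_1=80
G_1=80  [base 3] 2·3^3 + 2·3^2 + 2·3 + 2  →[3↦4]→  2·4^4 + 2·4^2 + 2·4 + 2 = 554  −1 ⇒ G_2=553
G_2=553  [base 4] 2·4^4 + 2·4^2 + 2·4 + 1  →[4↦5]→  2·5^5 + 2·5^2 + 2·5 + 1 = 6311  −1 ⇒ G_3=6310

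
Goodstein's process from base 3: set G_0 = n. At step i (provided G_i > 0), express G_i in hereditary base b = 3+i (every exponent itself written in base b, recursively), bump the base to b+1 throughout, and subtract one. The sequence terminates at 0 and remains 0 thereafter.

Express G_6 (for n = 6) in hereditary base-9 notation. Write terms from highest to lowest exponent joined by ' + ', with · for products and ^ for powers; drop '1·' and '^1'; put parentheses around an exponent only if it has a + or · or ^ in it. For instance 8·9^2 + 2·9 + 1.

6

[0] 6 ≡ 2·3 (base 3). Lift 4: 8. −1: 7.
[1] 7 ≡ 4 + 3 (base 4). Lift 5: 8. −1: 7.
[2] 7 ≡ 5 + 2 (base 5). Lift 6: 8. −1: 7.
[3] 7 ≡ 6 + 1 (base 6). Lift 7: 8. −1: 7.
[4] 7 ≡ 7 (base 7). Lift 8: 8. −1: 7.
[5] 7 ≡ 7 (base 8). Lift 9: 7. −1: 6.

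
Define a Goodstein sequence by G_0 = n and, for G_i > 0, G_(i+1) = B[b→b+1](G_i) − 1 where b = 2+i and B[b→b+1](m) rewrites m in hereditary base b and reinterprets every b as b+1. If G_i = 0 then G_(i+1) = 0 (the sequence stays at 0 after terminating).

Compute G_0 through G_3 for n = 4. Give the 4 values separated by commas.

[0] 4 ≡ 2^2 (base 2). Lift 3: 27. −1: 26.
[1] 26 ≡ 2·3^2 + 2·3 + 2 (base 3). Lift 4: 42. −1: 41.
[2] 41 ≡ 2·4^2 + 2·4 + 1 (base 4). Lift 5: 61. −1: 60.

4, 26, 41, 60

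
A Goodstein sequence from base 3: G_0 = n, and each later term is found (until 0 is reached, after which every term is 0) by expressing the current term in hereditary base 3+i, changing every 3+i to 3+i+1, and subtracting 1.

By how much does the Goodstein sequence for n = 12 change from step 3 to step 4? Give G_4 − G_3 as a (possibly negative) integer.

12

(0) 12|_3 = 3^2 + 3 ↦ 4^2 + 4|_4 = 20 ⇒ 19
(1) 19|_4 = 4^2 + 3 ↦ 5^2 + 3|_5 = 28 ⇒ 27
(2) 27|_5 = 5^2 + 2 ↦ 6^2 + 2|_6 = 38 ⇒ 37
(3) 37|_6 = 6^2 + 1 ↦ 7^2 + 1|_7 = 50 ⇒ 49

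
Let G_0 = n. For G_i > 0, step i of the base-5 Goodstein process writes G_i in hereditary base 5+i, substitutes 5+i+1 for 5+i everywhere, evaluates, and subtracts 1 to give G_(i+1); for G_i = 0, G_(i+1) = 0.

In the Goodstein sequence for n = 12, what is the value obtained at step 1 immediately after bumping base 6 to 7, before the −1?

15

12 —HB5→ 2·5 + 2 —bump→ 2·6 + 2 = 14 —(−1)→ 13
13 —HB6→ 2·6 + 1 —bump→ 2·7 + 1 = 15 —(−1)→ 14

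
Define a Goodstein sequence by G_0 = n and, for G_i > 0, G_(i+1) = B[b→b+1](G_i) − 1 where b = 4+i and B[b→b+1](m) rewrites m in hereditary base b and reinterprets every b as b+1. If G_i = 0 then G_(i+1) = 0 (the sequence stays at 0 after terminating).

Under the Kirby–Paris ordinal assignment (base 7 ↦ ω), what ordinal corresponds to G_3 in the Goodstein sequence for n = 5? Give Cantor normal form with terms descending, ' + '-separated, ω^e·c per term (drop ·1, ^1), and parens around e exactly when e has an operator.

(0) 5|_4 = 4 + 1 ↦ 5 + 1|_5 = 6 ⇒ 5
(1) 5|_5 = 5 ↦ 6|_6 = 6 ⇒ 5
(2) 5|_6 = 5 ↦ 5|_7 = 5 ⇒ 4
(3) 4|_7 = 4 ↦ 4|_8 = 4 ⇒ 3

4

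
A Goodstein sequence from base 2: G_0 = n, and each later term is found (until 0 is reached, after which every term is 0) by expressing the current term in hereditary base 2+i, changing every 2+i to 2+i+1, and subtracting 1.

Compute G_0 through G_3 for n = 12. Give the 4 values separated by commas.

i=0: 12 = 2^(2 + 1) + 2^2 (b=2); 2→3: 3^(3 + 1) + 3^3 = 108; 108−1 = 107
i=1: 107 = 3^(3 + 1) + 2·3^2 + 2·3 + 2 (b=3); 3→4: 4^(4 + 1) + 2·4^2 + 2·4 + 2 = 1066; 1066−1 = 1065
i=2: 1065 = 4^(4 + 1) + 2·4^2 + 2·4 + 1 (b=4); 4→5: 5^(5 + 1) + 2·5^2 + 2·5 + 1 = 15686; 15686−1 = 15685

12, 107, 1065, 15685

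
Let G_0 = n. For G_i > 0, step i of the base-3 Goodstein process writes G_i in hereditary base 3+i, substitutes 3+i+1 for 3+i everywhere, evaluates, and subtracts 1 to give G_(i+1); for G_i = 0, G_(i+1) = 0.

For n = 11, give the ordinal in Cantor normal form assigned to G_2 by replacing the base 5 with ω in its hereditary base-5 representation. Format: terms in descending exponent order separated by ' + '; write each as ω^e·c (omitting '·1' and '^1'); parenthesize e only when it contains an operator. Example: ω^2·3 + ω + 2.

ω^2

[0] 11 ≡ 3^2 + 2 (base 3). Lift 4: 18. −1: 17.
[1] 17 ≡ 4^2 + 1 (base 4). Lift 5: 26. −1: 25.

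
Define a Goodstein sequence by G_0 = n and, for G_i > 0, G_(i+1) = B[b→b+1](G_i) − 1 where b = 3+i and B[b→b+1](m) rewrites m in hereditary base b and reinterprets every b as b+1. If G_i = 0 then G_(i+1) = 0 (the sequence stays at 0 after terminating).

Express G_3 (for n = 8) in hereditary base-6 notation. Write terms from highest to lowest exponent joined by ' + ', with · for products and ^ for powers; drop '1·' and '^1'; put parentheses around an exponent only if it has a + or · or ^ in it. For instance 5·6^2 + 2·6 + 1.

6 + 5

G_0 = 8. HB_3(8) = 2·3 + 2. Bump = 10. G_1 = 9.
G_1 = 9. HB_4(9) = 2·4 + 1. Bump = 11. G_2 = 10.
G_2 = 10. HB_5(10) = 2·5. Bump = 12. G_3 = 11.
G_3 = 11. HB_6(11) = 6 + 5. Bump = 12. G_4 = 11.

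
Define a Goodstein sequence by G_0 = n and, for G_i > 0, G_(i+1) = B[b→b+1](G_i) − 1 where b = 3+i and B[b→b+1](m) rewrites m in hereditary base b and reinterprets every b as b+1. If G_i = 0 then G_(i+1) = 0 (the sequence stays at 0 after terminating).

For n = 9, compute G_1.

15

9 —HB3→ 3^2 —bump→ 4^2 = 16 —(−1)→ 15
15 —HB4→ 3·4 + 3 —bump→ 3·5 + 3 = 18 —(−1)→ 17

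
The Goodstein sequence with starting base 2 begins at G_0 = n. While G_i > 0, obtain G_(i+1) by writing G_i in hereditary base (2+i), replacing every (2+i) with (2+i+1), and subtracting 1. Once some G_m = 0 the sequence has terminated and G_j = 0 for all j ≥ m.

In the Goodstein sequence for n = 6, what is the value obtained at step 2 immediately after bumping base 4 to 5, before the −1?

(0) 6|_2 = 2^2 + 2 ↦ 3^3 + 3|_3 = 30 ⇒ 29
(1) 29|_3 = 3^3 + 2 ↦ 4^4 + 2|_4 = 258 ⇒ 257
(2) 257|_4 = 4^4 + 1 ↦ 5^5 + 1|_5 = 3126 ⇒ 3125

3126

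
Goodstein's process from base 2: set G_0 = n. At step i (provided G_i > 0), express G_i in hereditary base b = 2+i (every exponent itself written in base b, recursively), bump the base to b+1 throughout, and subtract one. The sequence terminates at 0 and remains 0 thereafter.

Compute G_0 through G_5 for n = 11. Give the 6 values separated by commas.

G_0 = 11. HB_2(11) = 2^(2 + 1) + 2 + 1. Bump = 85. G_1 = 84.
G_1 = 84. HB_3(84) = 3^(3 + 1) + 3. Bump = 1028. G_2 = 1027.
G_2 = 1027. HB_4(1027) = 4^(4 + 1) + 3. Bump = 15628. G_3 = 15627.
G_3 = 15627. HB_5(15627) = 5^(5 + 1) + 2. Bump = 279938. G_4 = 279937.
G_4 = 279937. HB_6(279937) = 6^(6 + 1) + 1. Bump = 5764802. G_5 = 5764801.

11, 84, 1027, 15627, 279937, 5764801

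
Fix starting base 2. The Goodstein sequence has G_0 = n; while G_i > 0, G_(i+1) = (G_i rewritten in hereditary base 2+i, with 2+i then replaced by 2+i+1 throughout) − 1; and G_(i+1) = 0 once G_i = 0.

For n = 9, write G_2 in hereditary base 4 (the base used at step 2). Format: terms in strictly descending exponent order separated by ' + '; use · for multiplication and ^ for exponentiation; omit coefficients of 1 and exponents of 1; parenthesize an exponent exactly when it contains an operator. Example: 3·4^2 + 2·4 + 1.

3·4^4 + 3·4^3 + 3·4^2 + 3·4 + 3

9 —HB2→ 2^(2 + 1) + 1 —bump→ 3^(3 + 1) + 1 = 82 —(−1)→ 81
81 —HB3→ 3^(3 + 1) —bump→ 4^(4 + 1) = 1024 —(−1)→ 1023
1023 —HB4→ 3·4^4 + 3·4^3 + 3·4^2 + 3·4 + 3 —bump→ 3·5^5 + 3·5^3 + 3·5^2 + 3·5 + 3 = 9843 —(−1)→ 9842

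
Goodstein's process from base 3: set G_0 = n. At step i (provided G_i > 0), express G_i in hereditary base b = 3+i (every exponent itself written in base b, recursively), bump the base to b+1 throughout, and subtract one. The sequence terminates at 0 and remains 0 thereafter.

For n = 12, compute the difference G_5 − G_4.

14

12 —HB3→ 3^2 + 3 —bump→ 4^2 + 4 = 20 —(−1)→ 19
19 —HB4→ 4^2 + 3 —bump→ 5^2 + 3 = 28 —(−1)→ 27
27 —HB5→ 5^2 + 2 —bump→ 6^2 + 2 = 38 —(−1)→ 37
37 —HB6→ 6^2 + 1 —bump→ 7^2 + 1 = 50 —(−1)→ 49
49 —HB7→ 7^2 —bump→ 8^2 = 64 —(−1)→ 63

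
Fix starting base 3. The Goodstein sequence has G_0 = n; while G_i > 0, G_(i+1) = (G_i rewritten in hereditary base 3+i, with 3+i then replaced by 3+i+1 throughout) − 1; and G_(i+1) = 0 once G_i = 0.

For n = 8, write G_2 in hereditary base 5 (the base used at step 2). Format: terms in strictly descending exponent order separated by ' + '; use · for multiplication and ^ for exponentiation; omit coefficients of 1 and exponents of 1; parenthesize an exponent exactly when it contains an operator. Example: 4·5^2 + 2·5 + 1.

2·5

8 —HB3→ 2·3 + 2 —bump→ 2·4 + 2 = 10 —(−1)→ 9
9 —HB4→ 2·4 + 1 —bump→ 2·5 + 1 = 11 —(−1)→ 10
10 —HB5→ 2·5 —bump→ 2·6 = 12 —(−1)→ 11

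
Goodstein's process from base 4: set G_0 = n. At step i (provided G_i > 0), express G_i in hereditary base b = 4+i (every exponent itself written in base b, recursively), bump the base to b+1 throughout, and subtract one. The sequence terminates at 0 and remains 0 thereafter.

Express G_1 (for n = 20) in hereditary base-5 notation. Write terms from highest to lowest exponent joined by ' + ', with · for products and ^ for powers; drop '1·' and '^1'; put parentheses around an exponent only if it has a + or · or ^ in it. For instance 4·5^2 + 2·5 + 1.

5^2 + 4

base 4: 20 = 4^2 + 4; at 5: 5^2 + 5 = 30; next = 29
base 5: 29 = 5^2 + 4; at 6: 6^2 + 4 = 40; next = 39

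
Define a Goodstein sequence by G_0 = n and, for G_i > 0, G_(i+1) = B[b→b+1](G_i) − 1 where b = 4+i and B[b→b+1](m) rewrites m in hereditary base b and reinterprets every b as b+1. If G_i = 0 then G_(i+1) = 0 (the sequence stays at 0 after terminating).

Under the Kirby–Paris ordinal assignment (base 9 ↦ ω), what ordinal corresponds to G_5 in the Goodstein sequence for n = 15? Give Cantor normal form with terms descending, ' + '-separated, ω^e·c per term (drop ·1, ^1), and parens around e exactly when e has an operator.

[0] 15 ≡ 3·4 + 3 (base 4). Lift 5: 18. −1: 17.
[1] 17 ≡ 3·5 + 2 (base 5). Lift 6: 20. −1: 19.
[2] 19 ≡ 3·6 + 1 (base 6). Lift 7: 22. −1: 21.
[3] 21 ≡ 3·7 (base 7). Lift 8: 24. −1: 23.
[4] 23 ≡ 2·8 + 7 (base 8). Lift 9: 25. −1: 24.

ω·2 + 6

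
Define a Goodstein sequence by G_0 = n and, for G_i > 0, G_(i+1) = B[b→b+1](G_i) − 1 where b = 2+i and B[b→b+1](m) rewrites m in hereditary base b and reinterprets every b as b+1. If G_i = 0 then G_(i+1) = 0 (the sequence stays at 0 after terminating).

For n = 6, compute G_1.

29

G_0 = 6. HB_2(6) = 2^2 + 2. Bump = 30. G_1 = 29.
G_1 = 29. HB_3(29) = 3^3 + 2. Bump = 258. G_2 = 257.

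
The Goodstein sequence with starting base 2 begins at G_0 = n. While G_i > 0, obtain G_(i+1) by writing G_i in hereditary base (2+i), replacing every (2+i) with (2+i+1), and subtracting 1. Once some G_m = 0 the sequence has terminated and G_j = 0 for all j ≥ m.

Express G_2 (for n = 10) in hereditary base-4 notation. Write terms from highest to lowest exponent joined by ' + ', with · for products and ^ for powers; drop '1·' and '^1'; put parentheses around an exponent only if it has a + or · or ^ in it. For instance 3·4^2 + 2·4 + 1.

step 0: 10 = 2^(2 + 1) + 2; sub 3 for 2: 3^(3 + 1) + 3; = 84; G_1 = 84−1 = 83
step 1: 83 = 3^(3 + 1) + 2; sub 4 for 3: 4^(4 + 1) + 2; = 1026; G_2 = 1026−1 = 1025

4^(4 + 1) + 1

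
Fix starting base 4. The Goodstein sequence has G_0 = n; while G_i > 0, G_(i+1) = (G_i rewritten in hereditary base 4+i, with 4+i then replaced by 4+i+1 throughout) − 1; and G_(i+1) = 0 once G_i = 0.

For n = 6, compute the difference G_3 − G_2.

0

base 4: 6 = 4 + 2; at 5: 5 + 2 = 7; next = 6
base 5: 6 = 5 + 1; at 6: 6 + 1 = 7; next = 6
base 6: 6 = 6; at 7: 7 = 7; next = 6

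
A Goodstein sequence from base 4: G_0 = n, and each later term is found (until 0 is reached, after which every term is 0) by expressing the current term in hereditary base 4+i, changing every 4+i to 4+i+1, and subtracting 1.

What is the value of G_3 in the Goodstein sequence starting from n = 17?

i=0: 17 = 4^2 + 1 (b=4); 4→5: 5^2 + 1 = 26; 26−1 = 25
i=1: 25 = 5^2 (b=5); 5→6: 6^2 = 36; 36−1 = 35
i=2: 35 = 5·6 + 5 (b=6); 6→7: 5·7 + 5 = 40; 40−1 = 39
i=3: 39 = 5·7 + 4 (b=7); 7→8: 5·8 + 4 = 44; 44−1 = 43

39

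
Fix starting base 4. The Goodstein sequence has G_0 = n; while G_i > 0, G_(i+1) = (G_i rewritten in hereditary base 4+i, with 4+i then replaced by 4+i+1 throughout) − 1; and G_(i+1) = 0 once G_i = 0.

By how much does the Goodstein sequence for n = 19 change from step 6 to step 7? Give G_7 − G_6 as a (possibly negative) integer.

6

(0) 19|_4 = 4^2 + 3 ↦ 5^2 + 3|_5 = 28 ⇒ 27
(1) 27|_5 = 5^2 + 2 ↦ 6^2 + 2|_6 = 38 ⇒ 37
(2) 37|_6 = 6^2 + 1 ↦ 7^2 + 1|_7 = 50 ⇒ 49
(3) 49|_7 = 7^2 ↦ 8^2|_8 = 64 ⇒ 63
(4) 63|_8 = 7·8 + 7 ↦ 7·9 + 7|_9 = 70 ⇒ 69
(5) 69|_9 = 7·9 + 6 ↦ 7·10 + 6|_10 = 76 ⇒ 75
(6) 75|_10 = 7·10 + 5 ↦ 7·11 + 5|_11 = 82 ⇒ 81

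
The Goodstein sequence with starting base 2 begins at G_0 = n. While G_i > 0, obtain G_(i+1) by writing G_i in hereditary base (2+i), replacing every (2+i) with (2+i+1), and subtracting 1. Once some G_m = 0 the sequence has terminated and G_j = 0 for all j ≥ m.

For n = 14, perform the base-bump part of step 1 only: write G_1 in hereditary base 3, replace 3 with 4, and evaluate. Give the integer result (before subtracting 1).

1282

(0) 14|_2 = 2^(2 + 1) + 2^2 + 2 ↦ 3^(3 + 1) + 3^3 + 3|_3 = 111 ⇒ 110
(1) 110|_3 = 3^(3 + 1) + 3^3 + 2 ↦ 4^(4 + 1) + 4^4 + 2|_4 = 1282 ⇒ 1281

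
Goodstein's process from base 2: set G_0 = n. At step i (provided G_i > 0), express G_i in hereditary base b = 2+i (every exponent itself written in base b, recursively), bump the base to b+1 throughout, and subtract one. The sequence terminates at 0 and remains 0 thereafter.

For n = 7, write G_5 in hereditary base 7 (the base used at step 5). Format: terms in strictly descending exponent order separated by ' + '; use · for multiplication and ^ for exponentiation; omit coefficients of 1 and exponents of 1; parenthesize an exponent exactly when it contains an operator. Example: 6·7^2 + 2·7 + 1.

7^7

i=0: 7 = 2^2 + 2 + 1 (b=2); 2→3: 3^3 + 3 + 1 = 31; 31−1 = 30
i=1: 30 = 3^3 + 3 (b=3); 3→4: 4^4 + 4 = 260; 260−1 = 259
i=2: 259 = 4^4 + 3 (b=4); 4→5: 5^5 + 3 = 3128; 3128−1 = 3127
i=3: 3127 = 5^5 + 2 (b=5); 5→6: 6^6 + 2 = 46658; 46658−1 = 46657
i=4: 46657 = 6^6 + 1 (b=6); 6→7: 7^7 + 1 = 823544; 823544−1 = 823543
i=5: 823543 = 7^7 (b=7); 7→8: 8^8 = 16777216; 16777216−1 = 16777215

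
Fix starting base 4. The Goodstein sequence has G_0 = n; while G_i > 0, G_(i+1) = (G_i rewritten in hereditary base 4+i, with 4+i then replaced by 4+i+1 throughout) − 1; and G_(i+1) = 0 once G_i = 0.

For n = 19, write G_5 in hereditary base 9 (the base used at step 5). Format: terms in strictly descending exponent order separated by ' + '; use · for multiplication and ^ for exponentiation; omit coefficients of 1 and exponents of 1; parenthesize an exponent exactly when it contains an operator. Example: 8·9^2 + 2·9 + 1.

7·9 + 6

i=0: 19 = 4^2 + 3 (b=4); 4→5: 5^2 + 3 = 28; 28−1 = 27
i=1: 27 = 5^2 + 2 (b=5); 5→6: 6^2 + 2 = 38; 38−1 = 37
i=2: 37 = 6^2 + 1 (b=6); 6→7: 7^2 + 1 = 50; 50−1 = 49
i=3: 49 = 7^2 (b=7); 7→8: 8^2 = 64; 64−1 = 63
i=4: 63 = 7·8 + 7 (b=8); 8→9: 7·9 + 7 = 70; 70−1 = 69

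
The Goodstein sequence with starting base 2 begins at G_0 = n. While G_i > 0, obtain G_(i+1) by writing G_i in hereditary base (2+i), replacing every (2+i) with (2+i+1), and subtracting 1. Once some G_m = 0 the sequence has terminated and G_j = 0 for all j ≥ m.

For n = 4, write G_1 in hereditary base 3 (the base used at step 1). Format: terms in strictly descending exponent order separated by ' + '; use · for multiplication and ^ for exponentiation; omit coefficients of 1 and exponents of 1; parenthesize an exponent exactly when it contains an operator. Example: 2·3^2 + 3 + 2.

2·3^2 + 2·3 + 2

G_0=4  [base 2] 2^2  →[2↦3]→  3^3 = 27  −1 ⇒ G_1=26
G_1=26  [base 3] 2·3^2 + 2·3 + 2  →[3↦4]→  2·4^2 + 2·4 + 2 = 42  −1 ⇒ G_2=41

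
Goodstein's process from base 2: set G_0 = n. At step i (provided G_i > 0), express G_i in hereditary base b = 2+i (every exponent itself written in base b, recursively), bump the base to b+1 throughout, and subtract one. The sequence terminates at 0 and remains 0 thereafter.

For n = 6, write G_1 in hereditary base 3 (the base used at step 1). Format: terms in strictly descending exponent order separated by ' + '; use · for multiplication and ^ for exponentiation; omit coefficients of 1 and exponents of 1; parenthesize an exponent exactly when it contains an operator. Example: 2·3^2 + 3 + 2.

3^3 + 2

base 2: 6 = 2^2 + 2; at 3: 3^3 + 3 = 30; next = 29
base 3: 29 = 3^3 + 2; at 4: 4^4 + 2 = 258; next = 257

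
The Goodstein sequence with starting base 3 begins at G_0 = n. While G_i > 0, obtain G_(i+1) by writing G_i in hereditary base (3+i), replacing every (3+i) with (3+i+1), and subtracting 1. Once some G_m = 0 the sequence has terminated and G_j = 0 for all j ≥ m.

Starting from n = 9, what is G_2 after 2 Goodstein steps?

17

9 —HB3→ 3^2 —bump→ 4^2 = 16 —(−1)→ 15
15 —HB4→ 3·4 + 3 —bump→ 3·5 + 3 = 18 —(−1)→ 17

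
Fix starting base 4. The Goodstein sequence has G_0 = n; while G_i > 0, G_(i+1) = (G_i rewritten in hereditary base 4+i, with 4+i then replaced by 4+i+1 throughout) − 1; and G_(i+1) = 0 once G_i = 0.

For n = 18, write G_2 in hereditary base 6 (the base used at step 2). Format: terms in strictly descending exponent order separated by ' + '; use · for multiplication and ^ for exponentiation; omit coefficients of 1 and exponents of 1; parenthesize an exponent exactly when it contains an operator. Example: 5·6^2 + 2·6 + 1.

[0] 18 ≡ 4^2 + 2 (base 4). Lift 5: 27. −1: 26.
[1] 26 ≡ 5^2 + 1 (base 5). Lift 6: 37. −1: 36.
[2] 36 ≡ 6^2 (base 6). Lift 7: 49. −1: 48.

6^2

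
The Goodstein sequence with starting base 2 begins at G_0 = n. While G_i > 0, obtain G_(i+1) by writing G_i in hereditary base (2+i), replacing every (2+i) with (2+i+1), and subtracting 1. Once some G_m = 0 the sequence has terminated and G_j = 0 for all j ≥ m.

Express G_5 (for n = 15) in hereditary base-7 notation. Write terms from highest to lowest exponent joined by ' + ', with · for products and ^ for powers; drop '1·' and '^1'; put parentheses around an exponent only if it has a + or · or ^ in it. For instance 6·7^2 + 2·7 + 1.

7^(7 + 1) + 7^7

(0) 15|_2 = 2^(2 + 1) + 2^2 + 2 + 1 ↦ 3^(3 + 1) + 3^3 + 3 + 1|_3 = 112 ⇒ 111
(1) 111|_3 = 3^(3 + 1) + 3^3 + 3 ↦ 4^(4 + 1) + 4^4 + 4|_4 = 1284 ⇒ 1283
(2) 1283|_4 = 4^(4 + 1) + 4^4 + 3 ↦ 5^(5 + 1) + 5^5 + 3|_5 = 18753 ⇒ 18752
(3) 18752|_5 = 5^(5 + 1) + 5^5 + 2 ↦ 6^(6 + 1) + 6^6 + 2|_6 = 326594 ⇒ 326593
(4) 326593|_6 = 6^(6 + 1) + 6^6 + 1 ↦ 7^(7 + 1) + 7^7 + 1|_7 = 6588345 ⇒ 6588344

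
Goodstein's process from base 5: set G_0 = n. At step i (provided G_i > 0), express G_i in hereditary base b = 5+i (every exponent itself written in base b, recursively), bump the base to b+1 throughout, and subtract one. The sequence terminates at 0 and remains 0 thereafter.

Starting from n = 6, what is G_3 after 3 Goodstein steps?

G_0=6  [base 5] 5 + 1  →[5↦6]→  6 + 1 = 7  −1 ⇒ G_1=6
G_1=6  [base 6] 6  →[6↦7]→  7 = 7  −1 ⇒ G_2=6
G_2=6  [base 7] 6  →[7↦8]→  6 = 6  −1 ⇒ G_3=5
G_3=5  [base 8] 5  →[8↦9]→  5 = 5  −1 ⇒ G_4=4

5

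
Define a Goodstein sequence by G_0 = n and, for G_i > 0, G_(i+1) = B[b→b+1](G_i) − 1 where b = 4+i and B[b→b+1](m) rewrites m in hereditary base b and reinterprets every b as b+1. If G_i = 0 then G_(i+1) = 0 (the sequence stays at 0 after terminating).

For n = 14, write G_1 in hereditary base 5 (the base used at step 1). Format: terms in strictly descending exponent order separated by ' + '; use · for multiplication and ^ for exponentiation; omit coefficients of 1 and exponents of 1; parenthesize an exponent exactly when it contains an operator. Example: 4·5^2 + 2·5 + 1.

14 —HB4→ 3·4 + 2 —bump→ 3·5 + 2 = 17 —(−1)→ 16
16 —HB5→ 3·5 + 1 —bump→ 3·6 + 1 = 19 —(−1)→ 18

3·5 + 1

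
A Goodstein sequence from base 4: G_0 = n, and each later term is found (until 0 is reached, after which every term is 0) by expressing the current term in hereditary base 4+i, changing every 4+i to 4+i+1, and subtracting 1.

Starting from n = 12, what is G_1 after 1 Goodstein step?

14

[0] 12 ≡ 3·4 (base 4). Lift 5: 15. −1: 14.
[1] 14 ≡ 2·5 + 4 (base 5). Lift 6: 16. −1: 15.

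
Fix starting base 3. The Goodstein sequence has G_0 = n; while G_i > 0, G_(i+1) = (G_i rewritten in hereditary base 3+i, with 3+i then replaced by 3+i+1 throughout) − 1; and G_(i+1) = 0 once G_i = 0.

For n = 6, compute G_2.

G_0 = 6. HB_3(6) = 2·3. Bump = 8. G_1 = 7.
G_1 = 7. HB_4(7) = 4 + 3. Bump = 8. G_2 = 7.

7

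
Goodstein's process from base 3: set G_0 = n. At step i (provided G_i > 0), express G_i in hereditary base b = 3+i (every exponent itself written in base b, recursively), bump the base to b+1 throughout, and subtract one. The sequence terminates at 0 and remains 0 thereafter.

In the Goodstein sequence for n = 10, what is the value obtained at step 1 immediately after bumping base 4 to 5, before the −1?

[0] 10 ≡ 3^2 + 1 (base 3). Lift 4: 17. −1: 16.
[1] 16 ≡ 4^2 (base 4). Lift 5: 25. −1: 24.

25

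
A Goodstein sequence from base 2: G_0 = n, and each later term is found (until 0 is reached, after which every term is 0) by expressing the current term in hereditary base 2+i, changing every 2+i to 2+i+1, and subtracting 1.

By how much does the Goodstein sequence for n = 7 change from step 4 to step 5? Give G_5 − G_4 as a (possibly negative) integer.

776886

7 —HB2→ 2^2 + 2 + 1 —bump→ 3^3 + 3 + 1 = 31 —(−1)→ 30
30 —HB3→ 3^3 + 3 —bump→ 4^4 + 4 = 260 —(−1)→ 259
259 —HB4→ 4^4 + 3 —bump→ 5^5 + 3 = 3128 —(−1)→ 3127
3127 —HB5→ 5^5 + 2 —bump→ 6^6 + 2 = 46658 —(−1)→ 46657
46657 —HB6→ 6^6 + 1 —bump→ 7^7 + 1 = 823544 —(−1)→ 823543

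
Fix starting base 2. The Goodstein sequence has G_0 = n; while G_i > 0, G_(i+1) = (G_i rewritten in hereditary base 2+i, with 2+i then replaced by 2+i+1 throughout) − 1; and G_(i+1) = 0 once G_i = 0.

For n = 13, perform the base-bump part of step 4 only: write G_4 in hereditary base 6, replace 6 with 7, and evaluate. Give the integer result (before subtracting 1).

5765999

G_0=13  [base 2] 2^(2 + 1) + 2^2 + 1  →[2↦3]→  3^(3 + 1) + 3^3 + 1 = 109  −1 ⇒ G_1=108
G_1=108  [base 3] 3^(3 + 1) + 3^3  →[3↦4]→  4^(4 + 1) + 4^4 = 1280  −1 ⇒ G_2=1279
G_2=1279  [base 4] 4^(4 + 1) + 3·4^3 + 3·4^2 + 3·4 + 3  →[4↦5]→  5^(5 + 1) + 3·5^3 + 3·5^2 + 3·5 + 3 = 16093  −1 ⇒ G_3=16092
G_3=16092  [base 5] 5^(5 + 1) + 3·5^3 + 3·5^2 + 3·5 + 2  →[5↦6]→  6^(6 + 1) + 3·6^3 + 3·6^2 + 3·6 + 2 = 280712  −1 ⇒ G_4=280711
G_4=280711  [base 6] 6^(6 + 1) + 3·6^3 + 3·6^2 + 3·6 + 1  →[6↦7]→  7^(7 + 1) + 3·7^3 + 3·7^2 + 3·7 + 1 = 5765999  −1 ⇒ G_5=5765998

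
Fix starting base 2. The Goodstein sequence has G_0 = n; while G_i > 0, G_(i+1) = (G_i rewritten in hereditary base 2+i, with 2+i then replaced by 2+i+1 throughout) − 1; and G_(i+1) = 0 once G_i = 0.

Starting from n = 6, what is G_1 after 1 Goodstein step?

base 2: 6 = 2^2 + 2; at 3: 3^3 + 3 = 30; next = 29
base 3: 29 = 3^3 + 2; at 4: 4^4 + 2 = 258; next = 257

29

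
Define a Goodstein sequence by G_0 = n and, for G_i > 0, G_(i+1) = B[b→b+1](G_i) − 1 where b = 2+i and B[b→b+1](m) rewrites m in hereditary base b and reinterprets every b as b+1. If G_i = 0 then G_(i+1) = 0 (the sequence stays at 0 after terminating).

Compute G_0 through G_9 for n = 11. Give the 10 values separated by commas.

11, 84, 1027, 15627, 279937, 5764801, 134217727, 2749609302, 70077777775, 1997331745490

11 —HB2→ 2^(2 + 1) + 2 + 1 —bump→ 3^(3 + 1) + 3 + 1 = 85 —(−1)→ 84
84 —HB3→ 3^(3 + 1) + 3 —bump→ 4^(4 + 1) + 4 = 1028 —(−1)→ 1027
1027 —HB4→ 4^(4 + 1) + 3 —bump→ 5^(5 + 1) + 3 = 15628 —(−1)→ 15627
15627 —HB5→ 5^(5 + 1) + 2 —bump→ 6^(6 + 1) + 2 = 279938 —(−1)→ 279937
279937 —HB6→ 6^(6 + 1) + 1 —bump→ 7^(7 + 1) + 1 = 5764802 —(−1)→ 5764801
5764801 —HB7→ 7^(7 + 1) —bump→ 8^(8 + 1) = 134217728 —(−1)→ 134217727
134217727 —HB8→ 7·8^8 + 7·8^7 + 7·8^6 + 7·8^5 + 7·8^4 + 7·8^3 + 7·8^2 + 7·8 + 7 —bump→ 7·9^9 + 7·9^7 + 7·9^6 + 7·9^5 + 7·9^4 + 7·9^3 + 7·9^2 + 7·9 + 7 = 2749609303 —(−1)→ 2749609302
2749609302 —HB9→ 7·9^9 + 7·9^7 + 7·9^6 + 7·9^5 + 7·9^4 + 7·9^3 + 7·9^2 + 7·9 + 6 —bump→ 7·10^10 + 7·10^7 + 7·10^6 + 7·10^5 + 7·10^4 + 7·10^3 + 7·10^2 + 7·10 + 6 = 70077777776 —(−1)→ 70077777775
70077777775 —HB10→ 7·10^10 + 7·10^7 + 7·10^6 + 7·10^5 + 7·10^4 + 7·10^3 + 7·10^2 + 7·10 + 5 —bump→ 7·11^11 + 7·11^7 + 7·11^6 + 7·11^5 + 7·11^4 + 7·11^3 + 7·11^2 + 7·11 + 5 = 1997331745491 —(−1)→ 1997331745490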